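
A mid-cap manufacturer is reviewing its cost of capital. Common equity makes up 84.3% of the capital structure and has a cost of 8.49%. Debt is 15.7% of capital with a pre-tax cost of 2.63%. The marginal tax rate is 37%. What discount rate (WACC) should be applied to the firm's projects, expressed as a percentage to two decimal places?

7.42%

After-tax cost of debt = 2.63% × (1 − 37%) = 1.6569%.
WACC = 0.843 × 8.4900% + 0.157 × 1.6569% = 7.4172%.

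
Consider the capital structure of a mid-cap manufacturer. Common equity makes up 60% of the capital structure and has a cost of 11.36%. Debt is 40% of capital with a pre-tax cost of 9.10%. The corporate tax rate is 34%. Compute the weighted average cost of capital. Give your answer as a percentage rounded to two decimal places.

9.22%

After-tax cost of debt = 9.1% × (1 − 34%) = 6.0060%.
WACC = 0.600 × 11.3600% + 0.400 × 6.0060% = 9.2184%.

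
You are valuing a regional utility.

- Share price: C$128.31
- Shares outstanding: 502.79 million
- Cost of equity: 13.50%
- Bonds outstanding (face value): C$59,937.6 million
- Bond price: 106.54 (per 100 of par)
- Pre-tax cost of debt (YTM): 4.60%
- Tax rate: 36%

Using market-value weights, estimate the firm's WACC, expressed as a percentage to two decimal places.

Market value of equity E = 128.31 × 502.79m = 64512.9849m. Market value of debt D = 59937.6m × 106.54/100 = 63857.51904m.
Total capital V = 64512.9849 + 63857.51904 = 128370.50394.
Equity: weight = 64512.9849/128370.50394 = 0.5026; cost = 13.5%.
Bonds outstanding: weight = 63857.51904/128370.50394 = 0.4974; after-tax cost = 4.6% × (1 − 36%) = 2.9440%.
WACC = 0.5026 × 13.5000% + 0.4974 × 2.9440% = 8.2489%.

8.25%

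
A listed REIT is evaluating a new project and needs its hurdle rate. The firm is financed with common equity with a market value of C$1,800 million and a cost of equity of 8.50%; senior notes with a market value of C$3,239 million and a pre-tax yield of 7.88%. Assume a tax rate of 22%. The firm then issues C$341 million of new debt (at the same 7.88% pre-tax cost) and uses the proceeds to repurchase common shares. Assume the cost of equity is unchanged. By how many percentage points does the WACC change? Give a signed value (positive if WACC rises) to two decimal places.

Current WACC:
Total capital V = 1800 + 3239 = 5039.
Equity: weight = 1800/5039 = 0.3572; cost = 8.5%.
Senior notes: weight = 3239/5039 = 0.6428; after-tax cost = 7.88% × (1 − 22%) = 6.1464%.
WACC = 0.3572 × 8.5000% + 0.6428 × 6.1464% = 6.9871%.
After the change:
Total capital V = 1459 + 3580 = 5039.
Equity: weight = 1459/5039 = 0.2895; cost = 8.5%.
Senior notes: weight = 3580/5039 = 0.7105; after-tax cost = 7.88% × (1 − 22%) = 6.1464%.
WACC = 0.2895 × 8.5000% + 0.7105 × 6.1464% = 6.8279%.
Change in WACC = 6.8279% − 6.9871% = -0.1593 pp.

-0.16 pp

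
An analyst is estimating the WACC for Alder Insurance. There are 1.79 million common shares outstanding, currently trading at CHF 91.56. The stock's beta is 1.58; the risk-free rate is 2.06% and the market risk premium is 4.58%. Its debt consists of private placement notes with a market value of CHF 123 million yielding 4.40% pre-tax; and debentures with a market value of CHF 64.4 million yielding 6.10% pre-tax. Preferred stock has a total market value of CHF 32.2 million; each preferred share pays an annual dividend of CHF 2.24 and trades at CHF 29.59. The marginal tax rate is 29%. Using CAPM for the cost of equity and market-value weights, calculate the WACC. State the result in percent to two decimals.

6.34%

Cost of equity via CAPM: Re = 2.06% + 1.58 × 4.58% = 9.2964%.
Cost of preferred: Rp = 2.24 / 29.59 = 7.5701%.
Market value of equity E = 91.56 × 1.79m = 163.8924m.
Total capital V = 163.8924 + 32.2 + 123 + 64.4 = 383.4924.
Equity: weight = 163.8924/383.4924 = 0.4274; cost = 9.2964%.
Preferred: weight = 32.2/383.4924 = 0.0840; cost = 7.5701%.
Private placement notes: weight = 123/383.4924 = 0.3207; after-tax cost = 4.4% × (1 − 29%) = 3.1240%.
Debentures: weight = 64.4/383.4924 = 0.1679; after-tax cost = 6.1% × (1 − 29%) = 4.3310%.
WACC = 0.4274 × 9.2964% + 0.0840 × 7.5701% + 0.3207 × 3.1240% + 0.1679 × 4.3310% = 6.3379%.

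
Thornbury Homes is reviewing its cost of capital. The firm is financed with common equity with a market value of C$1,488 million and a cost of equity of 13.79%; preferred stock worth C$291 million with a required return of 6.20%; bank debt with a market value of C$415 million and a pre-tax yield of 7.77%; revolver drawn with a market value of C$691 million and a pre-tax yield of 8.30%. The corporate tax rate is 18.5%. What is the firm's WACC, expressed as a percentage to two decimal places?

Total capital V = 1488 + 291 + 415 + 691 = 2885.
Equity: weight = 1488/2885 = 0.5158; cost = 13.79%.
Preferred: weight = 291/2885 = 0.1009; cost = 6.2%.
Bank debt: weight = 415/2885 = 0.1438; after-tax cost = 7.77% × (1 − 18.5%) = 6.3325%.
Revolver drawn: weight = 691/2885 = 0.2395; after-tax cost = 8.3% × (1 − 18.5%) = 6.7645%.
WACC = 0.5158 × 13.7900% + 0.1009 × 6.2000% + 0.1438 × 6.3325% + 0.2395 × 6.7645% = 10.2690%.

10.27%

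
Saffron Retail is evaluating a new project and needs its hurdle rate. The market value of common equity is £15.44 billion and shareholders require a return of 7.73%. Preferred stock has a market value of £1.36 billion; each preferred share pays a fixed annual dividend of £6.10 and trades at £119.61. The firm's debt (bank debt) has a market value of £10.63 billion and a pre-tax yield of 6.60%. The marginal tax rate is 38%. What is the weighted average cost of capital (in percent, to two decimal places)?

6.19%

Cost of preferred: Rp = 6.1 / 119.61 = 5.0999%.
Total capital V = 15.44 + 1.36 + 10.63 = 27.43.
Equity: weight = 15.44/27.43 = 0.5629; cost = 7.73%.
Preferred: weight = 1.36/27.43 = 0.0496; cost = 5.0999%.
Bank debt: weight = 10.63/27.43 = 0.3875; after-tax cost = 6.6% × (1 − 38%) = 4.0920%.
WACC = 0.5629 × 7.7300% + 0.0496 × 5.0999% + 0.3875 × 4.0920% = 6.1898%.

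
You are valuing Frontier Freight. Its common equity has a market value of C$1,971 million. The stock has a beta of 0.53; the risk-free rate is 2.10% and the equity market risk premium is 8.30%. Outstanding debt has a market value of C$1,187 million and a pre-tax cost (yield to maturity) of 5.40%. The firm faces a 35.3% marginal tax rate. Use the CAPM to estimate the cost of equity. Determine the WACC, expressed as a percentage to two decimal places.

Cost of equity via CAPM: Re = 2.1% + 0.53 × 8.3% = 6.4990%.
Total capital V = 1971 + 1187 = 3158.
Equity: weight = 1971/3158 = 0.6241; cost = 6.499%.
Debt: weight = 1187/3158 = 0.3759; after-tax cost = 5.4% × (1 − 35.3%) = 3.4938%.
WACC = 0.6241 × 6.4990% + 0.3759 × 3.4938% = 5.3694%.

5.37%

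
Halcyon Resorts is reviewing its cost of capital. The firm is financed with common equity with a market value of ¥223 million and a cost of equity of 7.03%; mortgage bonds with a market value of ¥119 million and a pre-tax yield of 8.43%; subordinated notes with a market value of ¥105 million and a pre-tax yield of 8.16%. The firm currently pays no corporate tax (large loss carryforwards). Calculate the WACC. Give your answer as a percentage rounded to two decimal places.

7.67%

Total capital V = 223 + 119 + 105 = 447.
Equity: weight = 223/447 = 0.4989; cost = 7.03%.
Mortgage bonds: weight = 119/447 = 0.2662; after-tax cost = 8.43% × (1 − 0%) = 8.4300%.
Subordinated notes: weight = 105/447 = 0.2349; after-tax cost = 8.16% × (1 − 0%) = 8.1600%.
WACC = 0.4989 × 7.0300% + 0.2662 × 8.4300% + 0.2349 × 8.1600% = 7.6681%.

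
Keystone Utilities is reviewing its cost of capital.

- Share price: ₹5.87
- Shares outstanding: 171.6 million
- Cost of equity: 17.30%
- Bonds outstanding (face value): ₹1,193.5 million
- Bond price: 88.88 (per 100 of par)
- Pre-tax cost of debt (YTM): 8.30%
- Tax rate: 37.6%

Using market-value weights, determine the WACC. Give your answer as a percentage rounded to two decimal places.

Market value of equity E = 5.87 × 171.6m = 1007.292m. Market value of debt D = 1193.5m × 88.88/100 = 1060.7828m.
Total capital V = 1007.292 + 1060.7828 = 2068.0748.
Equity: weight = 1007.292/2068.0748 = 0.4871; cost = 17.3%.
Bonds outstanding: weight = 1060.7828/2068.0748 = 0.5129; after-tax cost = 8.3% × (1 − 37.6%) = 5.1792%.
WACC = 0.4871 × 17.3000% + 0.5129 × 5.1792% = 11.0828%.

11.08%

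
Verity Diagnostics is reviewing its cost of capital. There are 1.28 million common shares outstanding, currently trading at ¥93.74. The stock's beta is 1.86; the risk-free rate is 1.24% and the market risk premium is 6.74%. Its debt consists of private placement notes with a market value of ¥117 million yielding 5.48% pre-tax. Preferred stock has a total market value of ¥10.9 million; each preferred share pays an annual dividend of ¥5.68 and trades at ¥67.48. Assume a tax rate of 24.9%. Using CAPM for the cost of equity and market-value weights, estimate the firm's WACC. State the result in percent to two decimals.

Cost of equity via CAPM: Re = 1.24% + 1.86 × 6.74% = 13.7764%.
Cost of preferred: Rp = 5.68 / 67.48 = 8.4173%.
Market value of equity E = 93.74 × 1.28m = 119.9872m.
Total capital V = 119.9872 + 10.9 + 117 = 247.8872.
Equity: weight = 119.9872/247.8872 = 0.4840; cost = 13.7764%.
Preferred: weight = 10.9/247.8872 = 0.0440; cost = 8.4173%.
Private placement notes: weight = 117/247.8872 = 0.4720; after-tax cost = 5.48% × (1 − 24.9%) = 4.1155%.
WACC = 0.4840 × 13.7764% + 0.0440 × 8.4173% + 0.4720 × 4.1155% = 8.9809%.

8.98%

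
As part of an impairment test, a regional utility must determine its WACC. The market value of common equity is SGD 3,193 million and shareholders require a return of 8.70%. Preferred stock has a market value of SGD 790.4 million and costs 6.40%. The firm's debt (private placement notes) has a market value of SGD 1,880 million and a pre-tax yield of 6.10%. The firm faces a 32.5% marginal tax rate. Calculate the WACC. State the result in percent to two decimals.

6.92%

Total capital V = 3193 + 790.4 + 1880 = 5863.4.
Equity: weight = 3193/5863.4 = 0.5446; cost = 8.7%.
Preferred: weight = 790.4/5863.4 = 0.1348; cost = 6.4%.
Private placement notes: weight = 1880/5863.4 = 0.3206; after-tax cost = 6.1% × (1 − 32.5%) = 4.1175%.
WACC = 0.5446 × 8.7000% + 0.1348 × 6.4000% + 0.3206 × 4.1175% = 6.9207%.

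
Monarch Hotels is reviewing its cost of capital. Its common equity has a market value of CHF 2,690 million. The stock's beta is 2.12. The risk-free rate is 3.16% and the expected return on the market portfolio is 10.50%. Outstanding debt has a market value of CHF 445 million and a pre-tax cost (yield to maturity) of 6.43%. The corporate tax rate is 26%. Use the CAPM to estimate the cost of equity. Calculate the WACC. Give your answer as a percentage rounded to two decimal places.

16.74%

Market risk premium = 10.5% − 3.16% = 7.34%.
Cost of equity via CAPM: Re = 3.16% + 2.12 × 7.34% = 18.7208%.
Total capital V = 2690 + 445 = 3135.
Equity: weight = 2690/3135 = 0.8581; cost = 18.7208%.
Debt: weight = 445/3135 = 0.1419; after-tax cost = 6.43% × (1 − 26%) = 4.7582%.
WACC = 0.8581 × 18.7208% + 0.1419 × 4.7582% = 16.7389%.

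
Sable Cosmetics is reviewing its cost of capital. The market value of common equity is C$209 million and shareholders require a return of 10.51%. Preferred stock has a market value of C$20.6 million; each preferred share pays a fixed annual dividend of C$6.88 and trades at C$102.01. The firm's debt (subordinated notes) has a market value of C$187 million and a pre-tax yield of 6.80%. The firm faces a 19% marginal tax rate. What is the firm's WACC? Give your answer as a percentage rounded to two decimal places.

8.08%

Cost of preferred: Rp = 6.88 / 102.01 = 6.7444%.
Total capital V = 209 + 20.6 + 187 = 416.6.
Equity: weight = 209/416.6 = 0.5017; cost = 10.51%.
Preferred: weight = 20.6/416.6 = 0.0494; cost = 6.7444%.
Subordinated notes: weight = 187/416.6 = 0.4489; after-tax cost = 6.8% × (1 − 19%) = 5.5080%.
WACC = 0.5017 × 10.5100% + 0.0494 × 6.7444% + 0.4489 × 5.5080% = 8.0785%.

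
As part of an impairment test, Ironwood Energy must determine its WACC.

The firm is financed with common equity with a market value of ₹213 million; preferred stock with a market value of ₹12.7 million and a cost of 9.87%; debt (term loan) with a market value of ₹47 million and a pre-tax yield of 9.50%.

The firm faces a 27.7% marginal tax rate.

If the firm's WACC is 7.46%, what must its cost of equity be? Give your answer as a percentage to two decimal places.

7.45%

Total capital V = 213 + 12.7 + 47 = 272.7.
Equity weight = 213/272.7 = 0.7811.
Preferred weight = 12.7/272.7 = 0.0466.
Term loan weight = 47/272.7 = 0.1724.
Debt contribution = 0.1724 × 9.5% × (1 − 27.7%) = 1.1838%.
Preferred contribution = 0.0466 × 9.87% = 0.4597%.
Required equity contribution = 7.46% − 1.6434% = 5.8166%.
Re = 5.8166% / 0.7811 = 7.4468%.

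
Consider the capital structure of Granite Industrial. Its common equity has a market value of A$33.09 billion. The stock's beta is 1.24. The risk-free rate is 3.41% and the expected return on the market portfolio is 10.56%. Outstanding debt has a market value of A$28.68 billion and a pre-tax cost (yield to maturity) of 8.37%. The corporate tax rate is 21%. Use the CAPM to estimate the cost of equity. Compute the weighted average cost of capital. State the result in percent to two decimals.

Market risk premium = 10.56% − 3.41% = 7.15%.
Cost of equity via CAPM: Re = 3.41% + 1.24 × 7.15% = 12.2760%.
Total capital V = 33.09 + 28.68 = 61.77.
Equity: weight = 33.09/61.77 = 0.5357; cost = 12.276%.
Debt: weight = 28.68/61.77 = 0.4643; after-tax cost = 8.37% × (1 − 21%) = 6.6123%.
WACC = 0.5357 × 12.2760% + 0.4643 × 6.6123% = 9.6463%.

9.65%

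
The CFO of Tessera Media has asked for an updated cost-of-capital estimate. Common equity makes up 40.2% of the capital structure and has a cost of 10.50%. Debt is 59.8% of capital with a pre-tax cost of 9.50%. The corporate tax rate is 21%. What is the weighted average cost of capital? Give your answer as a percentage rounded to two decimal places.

8.71%

After-tax cost of debt = 9.5% × (1 − 21%) = 7.5050%.
WACC = 0.402 × 10.5000% + 0.598 × 7.5050% = 8.7090%.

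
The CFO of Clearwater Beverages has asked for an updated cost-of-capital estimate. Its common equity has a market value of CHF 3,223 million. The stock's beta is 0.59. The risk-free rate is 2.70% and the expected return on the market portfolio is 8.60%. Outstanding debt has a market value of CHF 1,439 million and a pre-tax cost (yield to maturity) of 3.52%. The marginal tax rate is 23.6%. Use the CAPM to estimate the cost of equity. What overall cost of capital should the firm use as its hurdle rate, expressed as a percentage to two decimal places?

5.10%

Market risk premium = 8.6% − 2.7% = 5.9%.
Cost of equity via CAPM: Re = 2.7% + 0.59 × 5.9% = 6.1810%.
Total capital V = 3223 + 1439 = 4662.
Equity: weight = 3223/4662 = 0.6913; cost = 6.181%.
Debt: weight = 1439/4662 = 0.3087; after-tax cost = 3.52% × (1 − 23.6%) = 2.6893%.
WACC = 0.6913 × 6.1810% + 0.3087 × 2.6893% = 5.1032%.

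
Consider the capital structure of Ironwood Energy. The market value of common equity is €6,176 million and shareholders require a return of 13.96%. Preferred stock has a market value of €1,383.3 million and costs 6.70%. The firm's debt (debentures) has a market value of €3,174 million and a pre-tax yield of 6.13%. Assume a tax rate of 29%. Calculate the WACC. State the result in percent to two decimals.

10.18%

Total capital V = 6176 + 1383.3 + 3174 = 10733.3.
Equity: weight = 6176/10733.3 = 0.5754; cost = 13.96%.
Preferred: weight = 1383.3/10733.3 = 0.1289; cost = 6.7%.
Debentures: weight = 3174/10733.3 = 0.2957; after-tax cost = 6.13% × (1 − 29%) = 4.3523%.
WACC = 0.5754 × 13.9600% + 0.1289 × 6.7000% + 0.2957 × 4.3523% = 10.1832%.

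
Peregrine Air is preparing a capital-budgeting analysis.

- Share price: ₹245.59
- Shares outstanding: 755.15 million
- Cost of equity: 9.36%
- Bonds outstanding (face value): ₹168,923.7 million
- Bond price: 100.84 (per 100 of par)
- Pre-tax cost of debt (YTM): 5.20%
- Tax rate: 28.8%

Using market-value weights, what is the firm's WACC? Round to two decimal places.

6.65%

Market value of equity E = 245.59 × 755.15m = 185457.2885m. Market value of debt D = 168923.7m × 100.84/100 = 170342.65908m.
Total capital V = 185457.2885 + 170342.65908 = 355799.94758.
Equity: weight = 185457.2885/355799.94758 = 0.5212; cost = 9.36%.
Bonds outstanding: weight = 170342.65908/355799.94758 = 0.4788; after-tax cost = 5.2% × (1 − 28.8%) = 3.7024%.
WACC = 0.5212 × 9.3600% + 0.4788 × 3.7024% = 6.6514%.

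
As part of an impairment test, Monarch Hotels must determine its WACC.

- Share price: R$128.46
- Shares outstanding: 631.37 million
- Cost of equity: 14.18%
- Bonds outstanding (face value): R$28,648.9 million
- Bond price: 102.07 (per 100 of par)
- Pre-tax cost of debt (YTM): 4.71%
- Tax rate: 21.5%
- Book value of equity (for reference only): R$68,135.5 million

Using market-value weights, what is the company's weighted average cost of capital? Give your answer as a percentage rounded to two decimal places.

Market value of equity E = 128.46 × 631.37m = 81105.7902m. Market value of debt D = 28648.9m × 102.07/100 = 29241.93223m.
Total capital V = 81105.7902 + 29241.93223 = 110347.72243.
Equity: weight = 81105.7902/110347.72243 = 0.7350; cost = 14.18%.
Bonds outstanding: weight = 29241.93223/110347.72243 = 0.2650; after-tax cost = 4.71% × (1 − 21.5%) = 3.6974%.
WACC = 0.7350 × 14.1800% + 0.2650 × 3.6974% = 11.4021%.

11.40%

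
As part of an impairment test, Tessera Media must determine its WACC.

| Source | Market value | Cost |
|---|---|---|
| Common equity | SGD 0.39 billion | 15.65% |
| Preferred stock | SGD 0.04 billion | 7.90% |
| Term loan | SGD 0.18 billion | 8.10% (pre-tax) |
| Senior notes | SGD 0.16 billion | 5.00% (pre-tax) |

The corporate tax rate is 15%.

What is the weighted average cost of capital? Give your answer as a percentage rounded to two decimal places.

10.83%

Total capital V = 0.39 + 0.04 + 0.18 + 0.16 = 0.77.
Equity: weight = 0.39/0.77 = 0.5065; cost = 15.65%.
Preferred: weight = 0.04/0.77 = 0.0519; cost = 7.9%.
Term loan: weight = 0.18/0.77 = 0.2338; after-tax cost = 8.1% × (1 − 15%) = 6.8850%.
Senior notes: weight = 0.16/0.77 = 0.2078; after-tax cost = 5% × (1 − 15%) = 4.2500%.
WACC = 0.5065 × 15.6500% + 0.0519 × 7.9000% + 0.2338 × 6.8850% + 0.2078 × 4.2500% = 10.8296%.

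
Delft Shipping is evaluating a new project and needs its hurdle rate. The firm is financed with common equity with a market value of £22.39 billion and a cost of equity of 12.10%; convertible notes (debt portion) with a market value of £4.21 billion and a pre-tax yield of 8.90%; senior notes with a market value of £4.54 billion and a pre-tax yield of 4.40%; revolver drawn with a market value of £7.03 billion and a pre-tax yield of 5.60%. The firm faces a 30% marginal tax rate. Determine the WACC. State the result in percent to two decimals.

Total capital V = 22.39 + 4.21 + 4.54 + 7.03 = 38.17.
Equity: weight = 22.39/38.17 = 0.5866; cost = 12.1%.
Convertible notes (debt portion): weight = 4.21/38.17 = 0.1103; after-tax cost = 8.9% × (1 − 30%) = 6.2300%.
Senior notes: weight = 4.54/38.17 = 0.1189; after-tax cost = 4.4% × (1 − 30%) = 3.0800%.
Revolver drawn: weight = 7.03/38.17 = 0.1842; after-tax cost = 5.6% × (1 − 30%) = 3.9200%.
WACC = 0.5866 × 12.1000% + 0.1103 × 6.2300% + 0.1189 × 3.0800% + 0.1842 × 3.9200% = 8.8731%.

8.87%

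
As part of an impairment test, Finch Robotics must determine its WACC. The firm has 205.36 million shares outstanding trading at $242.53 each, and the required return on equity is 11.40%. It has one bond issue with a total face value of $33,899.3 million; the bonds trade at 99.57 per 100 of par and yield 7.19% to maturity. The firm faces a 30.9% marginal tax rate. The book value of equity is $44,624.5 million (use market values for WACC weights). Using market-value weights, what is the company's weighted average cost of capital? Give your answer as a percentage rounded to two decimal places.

8.80%

Market value of equity E = 242.53 × 205.36m = 49805.9608m. Market value of debt D = 33899.3m × 99.57/100 = 33753.53301m.
Total capital V = 49805.9608 + 33753.53301 = 83559.49381.
Equity: weight = 49805.9608/83559.49381 = 0.5961; cost = 11.4%.
Bonds outstanding: weight = 33753.53301/83559.49381 = 0.4039; after-tax cost = 7.19% × (1 − 30.9%) = 4.9683%.
WACC = 0.5961 × 11.4000% + 0.4039 × 4.9683% = 8.8019%.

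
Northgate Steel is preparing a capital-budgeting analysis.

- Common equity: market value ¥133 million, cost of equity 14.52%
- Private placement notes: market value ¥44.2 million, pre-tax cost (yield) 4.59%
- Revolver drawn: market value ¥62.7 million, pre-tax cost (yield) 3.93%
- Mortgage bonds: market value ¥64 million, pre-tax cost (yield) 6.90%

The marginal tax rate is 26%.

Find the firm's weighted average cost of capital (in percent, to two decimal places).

Total capital V = 133 + 44.2 + 62.7 + 64 = 303.9.
Equity: weight = 133/303.9 = 0.4376; cost = 14.52%.
Private placement notes: weight = 44.2/303.9 = 0.1454; after-tax cost = 4.59% × (1 − 26%) = 3.3966%.
Revolver drawn: weight = 62.7/303.9 = 0.2063; after-tax cost = 3.93% × (1 − 26%) = 2.9082%.
Mortgage bonds: weight = 64/303.9 = 0.2106; after-tax cost = 6.9% × (1 − 26%) = 5.1060%.
WACC = 0.4376 × 14.5200% + 0.1454 × 3.3966% + 0.2063 × 2.9082% + 0.2106 × 5.1060% = 8.5239%.

8.52%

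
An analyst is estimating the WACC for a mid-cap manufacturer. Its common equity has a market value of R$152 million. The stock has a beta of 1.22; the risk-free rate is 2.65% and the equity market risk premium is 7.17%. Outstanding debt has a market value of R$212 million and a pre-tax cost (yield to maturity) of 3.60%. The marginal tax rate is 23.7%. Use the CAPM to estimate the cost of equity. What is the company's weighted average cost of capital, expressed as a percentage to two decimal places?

Cost of equity via CAPM: Re = 2.65% + 1.22 × 7.17% = 11.3974%.
Total capital V = 152 + 212 = 364.
Equity: weight = 152/364 = 0.4176; cost = 11.3974%.
Debt: weight = 212/364 = 0.5824; after-tax cost = 3.6% × (1 − 23.7%) = 2.7468%.
WACC = 0.4176 × 11.3974% + 0.5824 × 2.7468% = 6.3591%.

6.36%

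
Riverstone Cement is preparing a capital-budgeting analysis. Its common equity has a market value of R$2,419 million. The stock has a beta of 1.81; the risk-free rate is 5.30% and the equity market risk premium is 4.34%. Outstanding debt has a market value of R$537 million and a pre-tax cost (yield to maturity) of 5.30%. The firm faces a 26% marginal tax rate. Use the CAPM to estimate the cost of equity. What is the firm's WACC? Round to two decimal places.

Cost of equity via CAPM: Re = 5.3% + 1.81 × 4.34% = 13.1554%.
Total capital V = 2419 + 537 = 2956.
Equity: weight = 2419/2956 = 0.8183; cost = 13.1554%.
Debt: weight = 537/2956 = 0.1817; after-tax cost = 5.3% × (1 − 26%) = 3.9220%.
WACC = 0.8183 × 13.1554% + 0.1817 × 3.9220% = 11.4780%.

11.48%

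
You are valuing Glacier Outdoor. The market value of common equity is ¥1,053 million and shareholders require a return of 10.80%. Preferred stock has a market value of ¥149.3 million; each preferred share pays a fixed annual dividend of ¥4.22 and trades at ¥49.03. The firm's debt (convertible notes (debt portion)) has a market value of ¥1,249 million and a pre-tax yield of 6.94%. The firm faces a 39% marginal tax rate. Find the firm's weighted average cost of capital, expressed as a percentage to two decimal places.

Cost of preferred: Rp = 4.22 / 49.03 = 8.6070%.
Total capital V = 1053 + 149.3 + 1249 = 2451.3.
Equity: weight = 1053/2451.3 = 0.4296; cost = 10.8%.
Preferred: weight = 149.3/2451.3 = 0.0609; cost = 8.607%.
Convertible notes (debt portion): weight = 1249/2451.3 = 0.5095; after-tax cost = 6.94% × (1 − 39%) = 4.2334%.
WACC = 0.4296 × 10.8000% + 0.0609 × 8.6070% + 0.5095 × 4.2334% = 7.3206%.

7.32%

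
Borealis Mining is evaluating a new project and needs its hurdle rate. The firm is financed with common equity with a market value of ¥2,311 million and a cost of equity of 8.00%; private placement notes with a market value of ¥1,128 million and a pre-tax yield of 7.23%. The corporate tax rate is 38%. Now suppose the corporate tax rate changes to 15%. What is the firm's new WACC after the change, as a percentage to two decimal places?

7.39%

After the change:
Total capital V = 2311 + 1128 = 3439.
Equity: weight = 2311/3439 = 0.6720; cost = 8%.
Private placement notes: weight = 1128/3439 = 0.3280; after-tax cost = 7.23% × (1 − 15%) = 6.1455%.
WACC = 0.6720 × 8.0000% + 0.3280 × 6.1455% = 7.3917%.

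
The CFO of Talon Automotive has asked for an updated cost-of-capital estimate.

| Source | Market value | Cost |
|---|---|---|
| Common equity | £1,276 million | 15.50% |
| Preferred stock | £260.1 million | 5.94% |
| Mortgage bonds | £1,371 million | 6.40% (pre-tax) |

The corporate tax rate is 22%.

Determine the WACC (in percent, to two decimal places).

9.69%

Total capital V = 1276 + 260.1 + 1371 = 2907.1.
Equity: weight = 1276/2907.1 = 0.4389; cost = 15.5%.
Preferred: weight = 260.1/2907.1 = 0.0895; cost = 5.94%.
Mortgage bonds: weight = 1371/2907.1 = 0.4716; after-tax cost = 6.4% × (1 − 22%) = 4.9920%.
WACC = 0.4389 × 15.5000% + 0.0895 × 5.9400% + 0.4716 × 4.9920% = 9.6890%.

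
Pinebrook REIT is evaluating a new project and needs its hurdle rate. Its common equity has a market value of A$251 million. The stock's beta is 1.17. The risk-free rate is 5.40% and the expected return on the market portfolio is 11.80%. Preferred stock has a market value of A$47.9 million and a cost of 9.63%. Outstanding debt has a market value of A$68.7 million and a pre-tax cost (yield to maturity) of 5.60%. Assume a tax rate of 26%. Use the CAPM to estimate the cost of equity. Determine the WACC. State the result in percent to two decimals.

Market risk premium = 11.8% − 5.4% = 6.4%.
Cost of equity via CAPM: Re = 5.4% + 1.17 × 6.4% = 12.8880%.
Total capital V = 251 + 47.9 + 68.7 = 367.6.
Equity: weight = 251/367.6 = 0.6828; cost = 12.888%.
Preferred: weight = 47.9/367.6 = 0.1303; cost = 9.63%.
Debt: weight = 68.7/367.6 = 0.1869; after-tax cost = 5.6% × (1 − 26%) = 4.1440%.
WACC = 0.6828 × 12.8880% + 0.1303 × 9.6300% + 0.1869 × 4.1440% = 10.8293%.

10.83%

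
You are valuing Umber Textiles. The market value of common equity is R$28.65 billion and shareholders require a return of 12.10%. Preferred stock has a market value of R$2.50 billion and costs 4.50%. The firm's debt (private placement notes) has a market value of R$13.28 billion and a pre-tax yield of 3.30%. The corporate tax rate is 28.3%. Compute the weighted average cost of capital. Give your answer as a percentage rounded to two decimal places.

Total capital V = 28.65 + 2.5 + 13.28 = 44.43.
Equity: weight = 28.65/44.43 = 0.6448; cost = 12.1%.
Preferred: weight = 2.5/44.43 = 0.0563; cost = 4.5%.
Private placement notes: weight = 13.28/44.43 = 0.2989; after-tax cost = 3.3% × (1 − 28.3%) = 2.3661%.
WACC = 0.6448 × 12.1000% + 0.0563 × 4.5000% + 0.2989 × 2.3661% = 8.7629%.

8.76%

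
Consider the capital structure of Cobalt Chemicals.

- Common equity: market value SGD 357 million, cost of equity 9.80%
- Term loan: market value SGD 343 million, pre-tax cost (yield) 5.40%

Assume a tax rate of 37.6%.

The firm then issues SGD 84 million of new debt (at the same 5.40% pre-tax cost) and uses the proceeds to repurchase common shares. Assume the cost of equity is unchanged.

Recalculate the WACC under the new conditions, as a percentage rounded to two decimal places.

After the change:
Total capital V = 273 + 427 = 700.
Equity: weight = 273/700 = 0.3900; cost = 9.8%.
Term loan: weight = 427/700 = 0.6100; after-tax cost = 5.4% × (1 − 37.6%) = 3.3696%.
WACC = 0.3900 × 9.8000% + 0.6100 × 3.3696% = 5.8775%.

5.88%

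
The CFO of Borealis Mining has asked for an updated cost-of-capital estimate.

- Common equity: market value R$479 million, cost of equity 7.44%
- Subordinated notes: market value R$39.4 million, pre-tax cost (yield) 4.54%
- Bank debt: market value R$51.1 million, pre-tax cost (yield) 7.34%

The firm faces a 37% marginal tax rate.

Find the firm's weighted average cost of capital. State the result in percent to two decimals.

6.87%

Total capital V = 479 + 39.4 + 51.1 = 569.5.
Equity: weight = 479/569.5 = 0.8411; cost = 7.44%.
Subordinated notes: weight = 39.4/569.5 = 0.0692; after-tax cost = 4.54% × (1 − 37%) = 2.8602%.
Bank debt: weight = 51.1/569.5 = 0.0897; after-tax cost = 7.34% × (1 − 37%) = 4.6242%.
WACC = 0.8411 × 7.4400% + 0.0692 × 2.8602% + 0.0897 × 4.6242% = 6.8705%.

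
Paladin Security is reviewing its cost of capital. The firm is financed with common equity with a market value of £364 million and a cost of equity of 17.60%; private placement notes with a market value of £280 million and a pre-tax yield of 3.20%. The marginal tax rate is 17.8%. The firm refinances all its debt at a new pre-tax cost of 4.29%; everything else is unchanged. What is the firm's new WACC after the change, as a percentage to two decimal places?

After the change:
Total capital V = 364 + 280 = 644.
Equity: weight = 364/644 = 0.5652; cost = 17.6%.
Private placement notes: weight = 280/644 = 0.4348; after-tax cost = 4.29% × (1 − 17.8%) = 3.5264%.
WACC = 0.5652 × 17.6000% + 0.4348 × 3.5264% = 11.4810%.

11.48%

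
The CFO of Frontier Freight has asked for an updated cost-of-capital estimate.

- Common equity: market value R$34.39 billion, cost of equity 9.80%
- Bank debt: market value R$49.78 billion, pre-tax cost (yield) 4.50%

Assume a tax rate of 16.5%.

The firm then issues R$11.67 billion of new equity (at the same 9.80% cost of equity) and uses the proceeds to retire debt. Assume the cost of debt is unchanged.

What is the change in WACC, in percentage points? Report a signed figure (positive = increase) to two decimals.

Current WACC:
Total capital V = 34.39 + 49.78 = 84.17.
Equity: weight = 34.39/84.17 = 0.4086; cost = 9.8%.
Bank debt: weight = 49.78/84.17 = 0.5914; after-tax cost = 4.5% × (1 − 16.5%) = 3.7575%.
WACC = 0.4086 × 9.8000% + 0.5914 × 3.7575% = 6.2263%.
After the change:
Total capital V = 46.06 + 38.11 = 84.17.
Equity: weight = 46.06/84.17 = 0.5472; cost = 9.8%.
Bank debt: weight = 38.11/84.17 = 0.4528; after-tax cost = 4.5% × (1 − 16.5%) = 3.7575%.
WACC = 0.5472 × 9.8000% + 0.4528 × 3.7575% = 7.0641%.
Change in WACC = 7.0641% − 6.2263% = 0.8378 pp.

+0.84 pp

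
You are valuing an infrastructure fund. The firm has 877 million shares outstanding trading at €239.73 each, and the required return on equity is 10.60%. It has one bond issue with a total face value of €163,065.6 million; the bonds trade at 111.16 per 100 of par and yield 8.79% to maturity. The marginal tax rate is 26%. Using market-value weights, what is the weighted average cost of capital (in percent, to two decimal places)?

Market value of equity E = 239.73 × 877m = 210243.21m. Market value of debt D = 163065.6m × 111.16/100 = 181263.72096m.
Total capital V = 210243.21 + 181263.72096 = 391506.93096.
Equity: weight = 210243.21/391506.93096 = 0.5370; cost = 10.6%.
Bonds outstanding: weight = 181263.72096/391506.93096 = 0.4630; after-tax cost = 8.79% × (1 − 26%) = 6.5046%.
WACC = 0.5370 × 10.6000% + 0.4630 × 6.5046% = 8.7039%.

8.70%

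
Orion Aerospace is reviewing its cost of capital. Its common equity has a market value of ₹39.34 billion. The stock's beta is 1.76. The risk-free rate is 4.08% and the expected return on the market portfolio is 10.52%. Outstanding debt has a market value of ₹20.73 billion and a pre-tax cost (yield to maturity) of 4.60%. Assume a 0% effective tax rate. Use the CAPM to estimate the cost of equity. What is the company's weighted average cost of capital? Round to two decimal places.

11.68%

Market risk premium = 10.52% − 4.08% = 6.44%.
Cost of equity via CAPM: Re = 4.08% + 1.76 × 6.44% = 15.4144%.
Total capital V = 39.34 + 20.73 = 60.07.
Equity: weight = 39.34/60.07 = 0.6549; cost = 15.4144%.
Debt: weight = 20.73/60.07 = 0.3451; after-tax cost = 4.6% × (1 − 0%) = 4.6000%.
WACC = 0.6549 × 15.4144% + 0.3451 × 4.6000% = 11.6824%.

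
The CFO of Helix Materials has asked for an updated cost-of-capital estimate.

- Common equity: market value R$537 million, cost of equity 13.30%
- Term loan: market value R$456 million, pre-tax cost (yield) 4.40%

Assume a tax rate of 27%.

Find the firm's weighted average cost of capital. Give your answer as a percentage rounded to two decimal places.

8.67%

Total capital V = 537 + 456 = 993.
Equity: weight = 537/993 = 0.5408; cost = 13.3%.
Term loan: weight = 456/993 = 0.4592; after-tax cost = 4.4% × (1 − 27%) = 3.2120%.
WACC = 0.5408 × 13.3000% + 0.4592 × 3.2120% = 8.6674%.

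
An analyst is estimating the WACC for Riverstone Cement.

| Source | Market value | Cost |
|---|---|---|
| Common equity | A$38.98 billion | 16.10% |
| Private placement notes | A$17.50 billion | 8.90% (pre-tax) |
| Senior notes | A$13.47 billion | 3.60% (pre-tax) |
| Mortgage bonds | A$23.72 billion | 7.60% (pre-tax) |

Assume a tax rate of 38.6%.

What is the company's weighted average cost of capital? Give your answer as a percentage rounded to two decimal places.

9.22%

Total capital V = 38.98 + 17.5 + 13.47 + 23.72 = 93.67.
Equity: weight = 38.98/93.67 = 0.4161; cost = 16.1%.
Private placement notes: weight = 17.5/93.67 = 0.1868; after-tax cost = 8.9% × (1 − 38.6%) = 5.4646%.
Senior notes: weight = 13.47/93.67 = 0.1438; after-tax cost = 3.6% × (1 − 38.6%) = 2.2104%.
Mortgage bonds: weight = 23.72/93.67 = 0.2532; after-tax cost = 7.6% × (1 − 38.6%) = 4.6664%.
WACC = 0.4161 × 16.1000% + 0.1868 × 5.4646% + 0.1438 × 2.2104% + 0.2532 × 4.6664% = 9.2203%.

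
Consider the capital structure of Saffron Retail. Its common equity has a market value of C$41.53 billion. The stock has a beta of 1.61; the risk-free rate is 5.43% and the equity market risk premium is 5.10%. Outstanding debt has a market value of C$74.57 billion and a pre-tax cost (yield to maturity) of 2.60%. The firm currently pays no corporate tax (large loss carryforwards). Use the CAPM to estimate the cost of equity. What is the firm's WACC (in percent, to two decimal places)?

6.55%

Cost of equity via CAPM: Re = 5.43% + 1.61 × 5.1% = 13.6410%.
Total capital V = 41.53 + 74.57 = 116.1.
Equity: weight = 41.53/116.1 = 0.3577; cost = 13.641%.
Debt: weight = 74.57/116.1 = 0.6423; after-tax cost = 2.6% × (1 − 0%) = 2.6000%.
WACC = 0.3577 × 13.6410% + 0.6423 × 2.6000% = 6.5495%.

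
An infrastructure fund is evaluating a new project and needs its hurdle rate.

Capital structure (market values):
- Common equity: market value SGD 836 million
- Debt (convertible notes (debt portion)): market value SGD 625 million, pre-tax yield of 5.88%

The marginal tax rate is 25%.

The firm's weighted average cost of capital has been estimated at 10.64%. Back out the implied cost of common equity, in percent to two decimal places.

15.30%

Total capital V = 836 + 625 = 1461.
Equity weight = 836/1461 = 0.5722.
Convertible notes (debt portion) weight = 625/1461 = 0.4278.
Debt contribution = 0.4278 × 5.88% × (1 − 25%) = 1.8866%.
Required equity contribution = 10.64% − 1.8866% = 8.7534%.
Re = 8.7534% / 0.5722 = 15.2976%.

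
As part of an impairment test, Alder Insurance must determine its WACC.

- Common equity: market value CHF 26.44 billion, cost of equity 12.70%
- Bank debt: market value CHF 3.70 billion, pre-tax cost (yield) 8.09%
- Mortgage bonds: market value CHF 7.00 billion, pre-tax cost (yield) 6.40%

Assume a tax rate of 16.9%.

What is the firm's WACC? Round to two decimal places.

Total capital V = 26.44 + 3.7 + 7 = 37.14.
Equity: weight = 26.44/37.14 = 0.7119; cost = 12.7%.
Bank debt: weight = 3.7/37.14 = 0.0996; after-tax cost = 8.09% × (1 − 16.9%) = 6.7228%.
Mortgage bonds: weight = 7/37.14 = 0.1885; after-tax cost = 6.4% × (1 − 16.9%) = 5.3184%.
WACC = 0.7119 × 12.7000% + 0.0996 × 6.7228% + 0.1885 × 5.3184% = 10.7133%.

10.71%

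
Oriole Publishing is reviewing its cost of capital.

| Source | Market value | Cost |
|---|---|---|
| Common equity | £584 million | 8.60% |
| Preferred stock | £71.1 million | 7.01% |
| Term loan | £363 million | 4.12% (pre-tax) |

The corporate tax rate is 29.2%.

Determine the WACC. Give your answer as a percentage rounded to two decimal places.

Total capital V = 584 + 71.1 + 363 = 1018.1.
Equity: weight = 584/1018.1 = 0.5736; cost = 8.6%.
Preferred: weight = 71.1/1018.1 = 0.0698; cost = 7.01%.
Term loan: weight = 363/1018.1 = 0.3565; after-tax cost = 4.12% × (1 − 29.2%) = 2.9170%.
WACC = 0.5736 × 8.6000% + 0.0698 × 7.0100% + 0.3565 × 2.9170% = 6.4627%.

6.46%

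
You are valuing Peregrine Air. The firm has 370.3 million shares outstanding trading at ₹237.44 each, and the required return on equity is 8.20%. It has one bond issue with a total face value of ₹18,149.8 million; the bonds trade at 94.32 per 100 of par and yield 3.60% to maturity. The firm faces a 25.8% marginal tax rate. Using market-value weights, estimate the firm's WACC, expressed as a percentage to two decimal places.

Market value of equity E = 237.44 × 370.3m = 87924.032m. Market value of debt D = 18149.8m × 94.32/100 = 17118.89136m.
Total capital V = 87924.032 + 17118.89136 = 105042.92336.
Equity: weight = 87924.032/105042.92336 = 0.8370; cost = 8.2%.
Bonds outstanding: weight = 17118.89136/105042.92336 = 0.1630; after-tax cost = 3.6% × (1 − 25.8%) = 2.6712%.
WACC = 0.8370 × 8.2000% + 0.1630 × 2.6712% = 7.2990%.

7.30%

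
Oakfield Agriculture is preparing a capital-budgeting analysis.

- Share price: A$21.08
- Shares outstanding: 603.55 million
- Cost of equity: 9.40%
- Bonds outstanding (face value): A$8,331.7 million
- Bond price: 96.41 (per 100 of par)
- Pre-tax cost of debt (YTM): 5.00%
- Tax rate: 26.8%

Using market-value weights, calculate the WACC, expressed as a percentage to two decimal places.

Market value of equity E = 21.08 × 603.55m = 12722.834m. Market value of debt D = 8331.7m × 96.41/100 = 8032.59197m.
Total capital V = 12722.834 + 8032.59197 = 20755.42597.
Equity: weight = 12722.834/20755.42597 = 0.6130; cost = 9.4%.
Bonds outstanding: weight = 8032.59197/20755.42597 = 0.3870; after-tax cost = 5% × (1 − 26.8%) = 3.6600%.
WACC = 0.6130 × 9.4000% + 0.3870 × 3.6600% = 7.1786%.

7.18%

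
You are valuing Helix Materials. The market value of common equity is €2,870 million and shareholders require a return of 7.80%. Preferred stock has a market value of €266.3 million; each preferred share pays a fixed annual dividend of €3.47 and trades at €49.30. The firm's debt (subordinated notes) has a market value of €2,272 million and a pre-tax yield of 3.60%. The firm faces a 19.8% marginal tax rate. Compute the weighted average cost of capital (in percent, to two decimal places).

5.70%

Cost of preferred: Rp = 3.47 / 49.3 = 7.0385%.
Total capital V = 2870 + 266.3 + 2272 = 5408.3.
Equity: weight = 2870/5408.3 = 0.5307; cost = 7.8%.
Preferred: weight = 266.3/5408.3 = 0.0492; cost = 7.0385%.
Subordinated notes: weight = 2272/5408.3 = 0.4201; after-tax cost = 3.6% × (1 − 19.8%) = 2.8872%.
WACC = 0.5307 × 7.8000% + 0.0492 × 7.0385% + 0.4201 × 2.8872% = 5.6987%.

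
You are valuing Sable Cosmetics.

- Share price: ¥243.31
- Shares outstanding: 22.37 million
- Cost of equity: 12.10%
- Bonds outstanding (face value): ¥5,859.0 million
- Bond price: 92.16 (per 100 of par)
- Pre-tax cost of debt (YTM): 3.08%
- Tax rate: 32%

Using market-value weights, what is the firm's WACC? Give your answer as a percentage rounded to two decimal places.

Market value of equity E = 243.31 × 22.37m = 5442.8447m. Market value of debt D = 5859m × 92.16/100 = 5399.6544m.
Total capital V = 5442.8447 + 5399.6544 = 10842.4991.
Equity: weight = 5442.8447/10842.4991 = 0.5020; cost = 12.1%.
Bonds outstanding: weight = 5399.6544/10842.4991 = 0.4980; after-tax cost = 3.08% × (1 − 32%) = 2.0944%.
WACC = 0.5020 × 12.1000% + 0.4980 × 2.0944% = 7.1171%.

7.12%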